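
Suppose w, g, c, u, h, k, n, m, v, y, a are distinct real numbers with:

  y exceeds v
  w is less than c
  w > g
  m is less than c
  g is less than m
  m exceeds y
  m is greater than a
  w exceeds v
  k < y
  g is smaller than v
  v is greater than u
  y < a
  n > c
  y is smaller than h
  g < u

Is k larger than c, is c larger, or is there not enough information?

k < y and y < a give k < a.
Then a < m extends the chain to m.
With m < c: k < y < a < m < c.
So c is larger.

c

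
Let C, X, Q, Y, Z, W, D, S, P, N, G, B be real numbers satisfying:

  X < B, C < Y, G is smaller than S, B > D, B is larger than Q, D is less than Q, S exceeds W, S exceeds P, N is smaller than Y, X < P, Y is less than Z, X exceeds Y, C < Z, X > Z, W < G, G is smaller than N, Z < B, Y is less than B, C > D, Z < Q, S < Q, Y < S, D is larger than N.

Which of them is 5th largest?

X

Piecing the relations together gives one ordering: W < G < N < D < C < Y < Z < X < P < S < Q < B.
Counting 5 from the largest end gives X.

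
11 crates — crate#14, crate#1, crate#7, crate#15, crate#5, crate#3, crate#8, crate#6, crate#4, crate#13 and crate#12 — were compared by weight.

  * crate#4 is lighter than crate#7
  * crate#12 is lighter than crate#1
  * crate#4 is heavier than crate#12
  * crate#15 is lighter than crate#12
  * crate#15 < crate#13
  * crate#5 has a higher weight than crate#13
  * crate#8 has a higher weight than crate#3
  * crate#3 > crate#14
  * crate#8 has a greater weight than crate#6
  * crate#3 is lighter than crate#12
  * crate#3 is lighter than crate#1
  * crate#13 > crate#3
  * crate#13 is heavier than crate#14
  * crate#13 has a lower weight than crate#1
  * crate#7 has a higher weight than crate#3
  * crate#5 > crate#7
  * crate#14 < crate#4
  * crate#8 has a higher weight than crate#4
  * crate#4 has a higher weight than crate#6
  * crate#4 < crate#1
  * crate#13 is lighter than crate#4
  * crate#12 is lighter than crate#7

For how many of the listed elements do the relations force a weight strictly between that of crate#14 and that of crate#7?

The relations place crate#14 below crate#7. An element lies strictly between them when it is forced above crate#14 and also forced below crate#7.
Above crate#14: {crate#3, crate#13, crate#12, crate#4, crate#1, crate#8, crate#5}. Below crate#7: {crate#6, crate#3, crate#15, crate#13, crate#12, crate#4}.
Intersection: {crate#3, crate#13, crate#12, crate#4} — 4.

4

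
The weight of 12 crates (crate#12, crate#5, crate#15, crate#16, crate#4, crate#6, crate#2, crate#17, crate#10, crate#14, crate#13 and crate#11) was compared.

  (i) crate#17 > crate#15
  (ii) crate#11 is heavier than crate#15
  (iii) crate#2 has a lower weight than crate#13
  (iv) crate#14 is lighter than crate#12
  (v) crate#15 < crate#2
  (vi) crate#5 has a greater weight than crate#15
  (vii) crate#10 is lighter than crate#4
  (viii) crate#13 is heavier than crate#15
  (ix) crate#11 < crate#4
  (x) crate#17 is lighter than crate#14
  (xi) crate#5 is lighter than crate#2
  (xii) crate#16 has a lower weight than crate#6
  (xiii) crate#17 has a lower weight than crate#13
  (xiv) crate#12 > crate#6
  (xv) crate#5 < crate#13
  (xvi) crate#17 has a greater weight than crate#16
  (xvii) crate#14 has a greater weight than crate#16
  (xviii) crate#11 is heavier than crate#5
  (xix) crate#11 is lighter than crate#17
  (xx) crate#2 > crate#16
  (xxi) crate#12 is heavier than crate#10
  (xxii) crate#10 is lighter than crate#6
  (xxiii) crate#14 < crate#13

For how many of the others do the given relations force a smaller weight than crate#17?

From crate#17 the given relations immediately reach crate#15, crate#16, crate#11.
From those, crate#5 — 4 in total.
Nothing else is reachable below crate#17; 4 in all.

4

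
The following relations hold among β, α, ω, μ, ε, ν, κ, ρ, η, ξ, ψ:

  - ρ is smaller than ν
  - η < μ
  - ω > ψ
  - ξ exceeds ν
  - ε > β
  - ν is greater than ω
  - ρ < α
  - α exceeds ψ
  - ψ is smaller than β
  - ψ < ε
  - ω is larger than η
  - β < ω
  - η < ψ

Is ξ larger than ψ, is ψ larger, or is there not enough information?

ξ

Following the relations from ψ: ψ < β < ω < ν < ξ.
So ξ is larger.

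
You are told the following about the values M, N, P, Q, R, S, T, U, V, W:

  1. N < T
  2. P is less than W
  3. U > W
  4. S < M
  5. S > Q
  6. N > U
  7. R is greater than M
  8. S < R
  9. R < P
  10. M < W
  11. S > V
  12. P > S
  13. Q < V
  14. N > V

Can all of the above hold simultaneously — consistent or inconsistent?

consistent

Every relation is compatible with Q < V < S < M < R < P < W < U < N < T; the set is consistent.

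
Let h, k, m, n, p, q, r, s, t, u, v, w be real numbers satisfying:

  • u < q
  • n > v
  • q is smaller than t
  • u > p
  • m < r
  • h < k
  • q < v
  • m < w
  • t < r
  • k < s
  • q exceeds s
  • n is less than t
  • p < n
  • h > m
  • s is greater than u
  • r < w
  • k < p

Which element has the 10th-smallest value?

t

Chaining the given pairs: m < h < k < p < u < s < q < v < n < t < r < w.
The 10th smallest is t.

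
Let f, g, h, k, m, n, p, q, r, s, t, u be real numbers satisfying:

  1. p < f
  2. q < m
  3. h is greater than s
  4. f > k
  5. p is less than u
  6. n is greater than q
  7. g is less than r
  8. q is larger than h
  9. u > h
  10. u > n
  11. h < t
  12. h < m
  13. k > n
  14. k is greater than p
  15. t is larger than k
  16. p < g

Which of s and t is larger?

t

s < h and h < q give s < q.
Then q < n extends the chain to n.
Then n < k extends the chain to k.
With k < t: s < h < q < n < k < t.
So s < t; t is the larger of the two.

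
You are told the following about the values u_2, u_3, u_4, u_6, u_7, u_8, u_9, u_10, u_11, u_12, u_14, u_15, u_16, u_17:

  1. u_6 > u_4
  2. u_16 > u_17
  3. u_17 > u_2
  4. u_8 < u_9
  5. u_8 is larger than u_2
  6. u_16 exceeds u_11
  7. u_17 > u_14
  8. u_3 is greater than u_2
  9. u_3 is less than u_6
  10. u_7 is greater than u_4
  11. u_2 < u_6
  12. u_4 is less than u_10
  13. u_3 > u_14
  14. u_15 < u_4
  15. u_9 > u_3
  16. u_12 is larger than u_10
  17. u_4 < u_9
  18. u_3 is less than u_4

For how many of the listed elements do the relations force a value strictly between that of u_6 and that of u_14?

The relations place u_14 below u_6. An element lies strictly between them when it is forced above u_14 and also forced below u_6.
Above u_14: {u_3, u_4, u_10, u_17, u_12, u_16, u_9, u_7}. Below u_6: {u_2, u_15, u_3, u_4}.
Intersection: {u_3, u_4} — 2.

2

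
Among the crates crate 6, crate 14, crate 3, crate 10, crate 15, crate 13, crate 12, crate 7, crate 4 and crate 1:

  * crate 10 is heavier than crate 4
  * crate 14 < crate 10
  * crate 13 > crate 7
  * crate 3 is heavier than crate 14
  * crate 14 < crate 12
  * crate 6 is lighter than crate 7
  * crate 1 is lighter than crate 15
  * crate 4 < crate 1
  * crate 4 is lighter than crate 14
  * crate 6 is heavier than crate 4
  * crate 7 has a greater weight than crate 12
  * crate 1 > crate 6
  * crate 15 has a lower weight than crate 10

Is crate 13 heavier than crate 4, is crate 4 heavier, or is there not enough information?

The relevant relations are crate 4 < crate 14; crate 14 < crate 12; crate 12 < crate 7; crate 7 < crate 13.
Chaining these gives crate 4 < crate 14 < crate 12 < crate 7 < crate 13.
So crate 13 is heavier.

crate 13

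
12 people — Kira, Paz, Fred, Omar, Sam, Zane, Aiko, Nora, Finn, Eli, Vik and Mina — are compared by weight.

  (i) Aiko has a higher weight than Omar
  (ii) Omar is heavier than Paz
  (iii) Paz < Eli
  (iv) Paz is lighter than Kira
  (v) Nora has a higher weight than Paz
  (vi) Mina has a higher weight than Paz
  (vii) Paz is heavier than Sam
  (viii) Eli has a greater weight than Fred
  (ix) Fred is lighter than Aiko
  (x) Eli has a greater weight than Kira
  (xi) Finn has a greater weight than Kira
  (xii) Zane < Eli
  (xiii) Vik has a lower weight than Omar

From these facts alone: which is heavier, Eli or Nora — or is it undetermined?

undetermined

Following every chain through Nora: below Nora we get Sam, Paz.
Eli is not reached, and no chain runs the other way from Eli to Nora.
So the given relations leave the order of Nora and Eli undetermined.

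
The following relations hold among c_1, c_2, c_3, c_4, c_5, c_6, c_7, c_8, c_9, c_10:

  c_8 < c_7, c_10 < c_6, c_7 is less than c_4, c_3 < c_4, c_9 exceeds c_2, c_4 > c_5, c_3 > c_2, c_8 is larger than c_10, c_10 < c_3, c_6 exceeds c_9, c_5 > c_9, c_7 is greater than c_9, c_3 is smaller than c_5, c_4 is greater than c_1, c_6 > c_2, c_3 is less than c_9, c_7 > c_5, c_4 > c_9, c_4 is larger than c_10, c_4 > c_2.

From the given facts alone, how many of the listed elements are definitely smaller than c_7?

6

From c_7 the given relations immediately reach c_8, c_9, c_5.
From those, c_10, c_2, c_3 — 6 in total.
Nothing else is reachable below c_7; 6 in all.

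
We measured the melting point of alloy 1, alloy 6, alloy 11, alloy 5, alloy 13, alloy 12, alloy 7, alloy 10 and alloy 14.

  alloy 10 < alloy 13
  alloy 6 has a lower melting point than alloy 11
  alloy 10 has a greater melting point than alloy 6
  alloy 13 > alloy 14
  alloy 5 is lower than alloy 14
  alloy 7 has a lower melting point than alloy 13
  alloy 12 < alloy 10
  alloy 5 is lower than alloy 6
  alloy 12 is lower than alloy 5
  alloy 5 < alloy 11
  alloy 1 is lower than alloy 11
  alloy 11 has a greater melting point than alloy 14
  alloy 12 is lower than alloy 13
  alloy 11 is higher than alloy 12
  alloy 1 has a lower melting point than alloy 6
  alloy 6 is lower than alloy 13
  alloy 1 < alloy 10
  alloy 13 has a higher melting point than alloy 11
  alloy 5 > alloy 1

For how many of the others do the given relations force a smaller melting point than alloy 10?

From alloy 10 the given relations immediately reach alloy 12, alloy 1, alloy 6.
From those, alloy 5 — 4 in total.
Nothing else is reachable below alloy 10; 4 in all.

4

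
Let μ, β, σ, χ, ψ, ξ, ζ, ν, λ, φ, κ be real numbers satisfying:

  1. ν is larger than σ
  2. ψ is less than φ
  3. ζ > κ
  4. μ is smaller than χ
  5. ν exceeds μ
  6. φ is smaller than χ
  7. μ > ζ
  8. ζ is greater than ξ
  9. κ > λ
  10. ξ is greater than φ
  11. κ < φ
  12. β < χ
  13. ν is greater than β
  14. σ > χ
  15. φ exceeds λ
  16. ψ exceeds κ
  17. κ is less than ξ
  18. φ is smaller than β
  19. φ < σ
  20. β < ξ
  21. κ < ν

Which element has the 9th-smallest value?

χ

Piecing the relations together gives one ordering: λ < κ < ψ < φ < β < ξ < ζ < μ < χ < σ < ν.
The 9th smallest is χ.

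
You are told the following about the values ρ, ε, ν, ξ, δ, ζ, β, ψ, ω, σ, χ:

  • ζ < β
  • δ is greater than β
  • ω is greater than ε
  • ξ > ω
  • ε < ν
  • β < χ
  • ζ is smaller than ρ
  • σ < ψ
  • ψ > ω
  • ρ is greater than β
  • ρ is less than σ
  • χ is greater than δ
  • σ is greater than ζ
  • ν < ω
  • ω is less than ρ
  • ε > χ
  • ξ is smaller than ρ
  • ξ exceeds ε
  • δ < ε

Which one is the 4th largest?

Piecing the relations together gives one ordering: ζ < β < δ < χ < ε < ν < ω < ξ < ρ < σ < ψ.
The 4th largest is ξ.

ξ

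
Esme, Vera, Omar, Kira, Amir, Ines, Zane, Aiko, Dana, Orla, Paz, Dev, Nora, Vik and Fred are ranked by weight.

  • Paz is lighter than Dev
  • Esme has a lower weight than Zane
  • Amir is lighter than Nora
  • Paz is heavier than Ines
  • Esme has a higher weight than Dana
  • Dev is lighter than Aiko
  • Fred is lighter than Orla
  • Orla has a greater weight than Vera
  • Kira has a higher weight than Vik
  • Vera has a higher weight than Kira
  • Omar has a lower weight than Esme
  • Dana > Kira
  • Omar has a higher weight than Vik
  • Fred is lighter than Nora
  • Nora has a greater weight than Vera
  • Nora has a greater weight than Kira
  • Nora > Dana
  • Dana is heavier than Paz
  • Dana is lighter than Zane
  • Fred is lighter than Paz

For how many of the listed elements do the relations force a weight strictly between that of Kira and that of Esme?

The relations place Kira below Esme. An element lies strictly between them when it is forced above Kira and also forced below Esme.
Above Kira: {Dana, Vera, Zane, Nora, Orla}. Below Esme: {Vik, Fred, Ines, Paz, Dana, Omar}.
Intersection: {Dana} — 1.

1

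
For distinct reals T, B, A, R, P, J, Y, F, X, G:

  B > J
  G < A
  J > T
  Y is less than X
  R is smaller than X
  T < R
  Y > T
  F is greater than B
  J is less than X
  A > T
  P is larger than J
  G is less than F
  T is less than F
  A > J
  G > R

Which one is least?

T

Chaining upward from T: directly above it, J, R, A, Y, F; then B, G, P, X.
That covers every other element, and nothing is given below T, so T is the least.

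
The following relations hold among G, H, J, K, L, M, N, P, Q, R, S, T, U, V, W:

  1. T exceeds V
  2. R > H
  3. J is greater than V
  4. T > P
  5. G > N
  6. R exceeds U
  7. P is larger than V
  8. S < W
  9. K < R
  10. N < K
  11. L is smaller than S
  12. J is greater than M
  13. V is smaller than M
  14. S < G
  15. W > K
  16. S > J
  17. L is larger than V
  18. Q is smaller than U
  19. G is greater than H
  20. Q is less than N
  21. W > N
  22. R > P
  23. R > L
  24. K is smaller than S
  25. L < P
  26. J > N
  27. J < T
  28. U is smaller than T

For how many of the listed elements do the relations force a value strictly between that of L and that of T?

Chaining upward from L reaches: P, S, G, W, R.
Chaining downward from T reaches: V, Q, P, N, U, M, J.
Strictly between L and T are those in both lists: P — 1 element.

1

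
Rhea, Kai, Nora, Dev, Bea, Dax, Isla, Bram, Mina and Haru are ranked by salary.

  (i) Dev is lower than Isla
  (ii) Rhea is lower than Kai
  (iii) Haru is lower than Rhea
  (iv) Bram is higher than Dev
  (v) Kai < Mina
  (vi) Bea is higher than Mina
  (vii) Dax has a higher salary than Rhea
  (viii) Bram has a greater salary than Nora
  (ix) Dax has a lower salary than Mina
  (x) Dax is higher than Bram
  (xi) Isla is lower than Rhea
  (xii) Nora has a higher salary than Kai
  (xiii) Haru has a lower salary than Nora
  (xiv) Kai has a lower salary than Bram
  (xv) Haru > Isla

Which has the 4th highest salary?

Bram

Piecing the relations together gives one ordering: Dev < Isla < Haru < Rhea < Kai < Nora < Bram < Dax < Mina < Bea.
Counting 4 from the largest end gives Bram.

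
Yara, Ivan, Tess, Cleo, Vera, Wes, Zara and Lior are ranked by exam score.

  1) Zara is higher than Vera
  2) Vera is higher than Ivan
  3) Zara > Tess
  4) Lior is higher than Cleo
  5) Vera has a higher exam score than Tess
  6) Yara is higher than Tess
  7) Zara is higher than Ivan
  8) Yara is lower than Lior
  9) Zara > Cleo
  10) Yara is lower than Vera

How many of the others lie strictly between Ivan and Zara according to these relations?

1

Chaining upward from Ivan reaches: Vera.
Chaining downward from Zara reaches: Tess, Yara, Cleo, Vera.
Strictly between Ivan and Zara are those in both lists: Vera — 1 element.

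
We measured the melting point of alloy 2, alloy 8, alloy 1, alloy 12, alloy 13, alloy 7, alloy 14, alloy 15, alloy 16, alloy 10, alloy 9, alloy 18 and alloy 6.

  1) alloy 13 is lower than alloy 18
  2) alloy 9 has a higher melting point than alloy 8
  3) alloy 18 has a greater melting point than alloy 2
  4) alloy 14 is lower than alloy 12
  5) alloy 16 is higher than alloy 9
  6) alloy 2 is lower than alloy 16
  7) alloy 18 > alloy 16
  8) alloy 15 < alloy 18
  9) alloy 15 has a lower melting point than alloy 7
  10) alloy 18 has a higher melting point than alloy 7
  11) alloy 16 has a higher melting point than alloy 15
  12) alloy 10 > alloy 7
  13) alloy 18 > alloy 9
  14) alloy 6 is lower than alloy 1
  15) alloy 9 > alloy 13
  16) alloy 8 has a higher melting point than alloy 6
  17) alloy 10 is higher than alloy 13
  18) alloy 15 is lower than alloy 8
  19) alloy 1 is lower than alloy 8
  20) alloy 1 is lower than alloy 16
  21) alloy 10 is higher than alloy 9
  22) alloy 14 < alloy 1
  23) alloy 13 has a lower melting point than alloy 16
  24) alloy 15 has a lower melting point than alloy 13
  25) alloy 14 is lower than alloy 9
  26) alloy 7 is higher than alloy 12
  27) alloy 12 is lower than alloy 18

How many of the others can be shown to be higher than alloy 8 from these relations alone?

Directly above alloy 8: alloy 9.
One step further: alloy 16, alloy 10, alloy 18 (4 so far).
No other element is forced above alloy 8 by the given relations, so the count is 4.

4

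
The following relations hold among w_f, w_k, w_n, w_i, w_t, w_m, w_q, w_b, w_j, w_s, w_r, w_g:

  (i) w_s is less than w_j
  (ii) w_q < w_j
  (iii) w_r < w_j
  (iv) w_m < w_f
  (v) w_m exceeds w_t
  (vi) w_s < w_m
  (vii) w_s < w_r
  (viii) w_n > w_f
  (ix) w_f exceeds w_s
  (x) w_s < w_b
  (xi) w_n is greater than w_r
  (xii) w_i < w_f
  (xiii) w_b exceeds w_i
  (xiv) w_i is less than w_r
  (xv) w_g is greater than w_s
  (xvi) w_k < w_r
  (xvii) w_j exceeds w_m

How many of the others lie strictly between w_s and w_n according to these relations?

The relations place w_s below w_n. An element lies strictly between them when it is forced above w_s and also forced below w_n.
Above w_s: {w_m, w_f, w_g, w_r, w_b, w_j}. Below w_n: {w_i, w_t, w_m, w_f, w_k, w_r}.
Intersection: {w_m, w_f, w_r} — 3.

3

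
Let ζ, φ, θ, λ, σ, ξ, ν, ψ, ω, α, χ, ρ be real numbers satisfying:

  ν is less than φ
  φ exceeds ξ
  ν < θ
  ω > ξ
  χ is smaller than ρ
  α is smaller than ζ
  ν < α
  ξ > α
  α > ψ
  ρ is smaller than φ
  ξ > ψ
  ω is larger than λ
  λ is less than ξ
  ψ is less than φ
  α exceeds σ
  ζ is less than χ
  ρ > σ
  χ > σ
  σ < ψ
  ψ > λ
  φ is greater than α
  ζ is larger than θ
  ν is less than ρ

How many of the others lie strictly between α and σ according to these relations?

Chaining upward from σ reaches: ψ, ζ, ξ, χ, ρ, φ, ω.
Chaining downward from α reaches: λ, ν, ψ.
Strictly between σ and α are those in both lists: ψ — 1 element.

1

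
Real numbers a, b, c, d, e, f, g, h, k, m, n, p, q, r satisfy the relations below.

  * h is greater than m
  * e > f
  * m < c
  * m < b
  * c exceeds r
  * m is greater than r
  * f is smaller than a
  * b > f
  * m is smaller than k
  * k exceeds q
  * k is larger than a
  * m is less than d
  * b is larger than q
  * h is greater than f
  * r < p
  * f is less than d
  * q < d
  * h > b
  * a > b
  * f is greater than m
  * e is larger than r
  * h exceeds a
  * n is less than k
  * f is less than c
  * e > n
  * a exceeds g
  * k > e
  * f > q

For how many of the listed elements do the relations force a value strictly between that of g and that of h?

1

The relations place g below h. An element lies strictly between them when it is forced above g and also forced below h.
Above g: {a, k}. Below h: {r, q, m, f, b, a}.
Intersection: {a} — 1.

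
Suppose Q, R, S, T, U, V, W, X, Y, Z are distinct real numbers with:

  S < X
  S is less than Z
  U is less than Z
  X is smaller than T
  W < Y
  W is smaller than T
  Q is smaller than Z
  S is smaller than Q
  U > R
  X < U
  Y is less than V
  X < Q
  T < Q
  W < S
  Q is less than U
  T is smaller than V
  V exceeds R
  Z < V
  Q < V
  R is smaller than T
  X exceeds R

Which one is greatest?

Chaining downward from V: directly below it, R, T, Y, Q, Z; then W, S, X, U.
That covers every other element, and nothing is given above V, so V is the greatest.

V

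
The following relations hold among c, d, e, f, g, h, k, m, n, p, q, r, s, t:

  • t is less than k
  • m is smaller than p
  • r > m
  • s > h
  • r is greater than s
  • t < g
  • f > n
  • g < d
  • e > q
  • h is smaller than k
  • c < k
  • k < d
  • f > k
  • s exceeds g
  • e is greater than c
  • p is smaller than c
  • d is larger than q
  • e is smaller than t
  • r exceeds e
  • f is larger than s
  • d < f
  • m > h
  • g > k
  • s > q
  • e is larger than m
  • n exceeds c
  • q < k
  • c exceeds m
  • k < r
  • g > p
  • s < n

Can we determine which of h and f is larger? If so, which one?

f

Link the given pairs in sequence: h < m; m < p; p < c; c < e; e < t; t < k; k < g; g < s; s < n; n < f.
Together: h < m < p < c < e < t < k < g < s < n < f.
So f is larger.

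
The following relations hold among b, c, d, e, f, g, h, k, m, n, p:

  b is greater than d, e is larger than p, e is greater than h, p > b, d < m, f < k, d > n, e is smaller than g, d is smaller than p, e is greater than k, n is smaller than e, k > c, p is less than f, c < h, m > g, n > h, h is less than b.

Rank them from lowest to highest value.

c < h < n < d < b < p < f < k < e < g < m

Each adjacent pair is fixed by a given relation: c < h; h < n; n < d; d < b; b < p; p < f; f < k; k < e; e < g; g < m. Chaining them end to end gives the full order.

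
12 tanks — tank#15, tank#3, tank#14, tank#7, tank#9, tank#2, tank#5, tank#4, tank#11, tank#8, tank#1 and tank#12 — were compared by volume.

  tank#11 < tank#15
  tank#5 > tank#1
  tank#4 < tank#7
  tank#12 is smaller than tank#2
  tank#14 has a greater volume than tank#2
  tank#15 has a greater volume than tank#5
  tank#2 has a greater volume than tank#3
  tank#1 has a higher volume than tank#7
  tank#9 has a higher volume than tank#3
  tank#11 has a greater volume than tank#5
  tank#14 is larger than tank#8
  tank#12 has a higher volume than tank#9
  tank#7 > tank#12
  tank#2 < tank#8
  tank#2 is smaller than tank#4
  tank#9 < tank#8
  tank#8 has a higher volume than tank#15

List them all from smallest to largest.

The consecutive links are each given: tank#3 < tank#9; tank#9 < tank#12; tank#12 < tank#2; tank#2 < tank#4; tank#4 < tank#7; tank#7 < tank#1; tank#1 < tank#5; tank#5 < tank#11; tank#11 < tank#15; tank#15 < tank#8; tank#8 < tank#14.

tank#3 < tank#9 < tank#12 < tank#2 < tank#4 < tank#7 < tank#1 < tank#5 < tank#11 < tank#15 < tank#8 < tank#14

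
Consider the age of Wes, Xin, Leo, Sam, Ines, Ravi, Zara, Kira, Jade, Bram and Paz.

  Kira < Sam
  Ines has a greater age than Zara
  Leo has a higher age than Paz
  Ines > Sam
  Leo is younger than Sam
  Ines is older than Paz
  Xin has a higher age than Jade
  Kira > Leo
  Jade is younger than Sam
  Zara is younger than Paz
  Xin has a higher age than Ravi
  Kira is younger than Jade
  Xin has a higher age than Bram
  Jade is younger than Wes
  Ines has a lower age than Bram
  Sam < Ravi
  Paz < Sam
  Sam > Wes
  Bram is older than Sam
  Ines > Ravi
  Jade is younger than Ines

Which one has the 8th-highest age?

Piecing the relations together gives one ordering: Zara < Paz < Leo < Kira < Jade < Wes < Sam < Ravi < Ines < Bram < Xin.
The 8th largest is Kira.

Kira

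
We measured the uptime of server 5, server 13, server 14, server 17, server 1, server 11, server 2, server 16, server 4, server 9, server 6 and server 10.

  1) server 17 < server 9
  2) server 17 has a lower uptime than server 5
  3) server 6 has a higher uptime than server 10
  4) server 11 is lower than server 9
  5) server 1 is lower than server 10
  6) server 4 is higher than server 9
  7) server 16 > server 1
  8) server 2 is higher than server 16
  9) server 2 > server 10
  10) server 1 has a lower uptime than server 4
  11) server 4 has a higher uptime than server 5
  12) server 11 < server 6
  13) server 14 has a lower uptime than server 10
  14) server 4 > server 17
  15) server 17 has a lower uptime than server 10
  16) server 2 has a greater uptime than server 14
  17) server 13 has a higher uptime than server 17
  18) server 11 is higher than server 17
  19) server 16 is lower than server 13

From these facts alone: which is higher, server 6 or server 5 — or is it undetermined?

undetermined

Following every chain through server 5: above server 5 we get server 4; below server 5 we get server 17.
server 6 is not reached, and no chain runs the other way from server 6 to server 5.
So the given relations leave the order of server 5 and server 6 undetermined.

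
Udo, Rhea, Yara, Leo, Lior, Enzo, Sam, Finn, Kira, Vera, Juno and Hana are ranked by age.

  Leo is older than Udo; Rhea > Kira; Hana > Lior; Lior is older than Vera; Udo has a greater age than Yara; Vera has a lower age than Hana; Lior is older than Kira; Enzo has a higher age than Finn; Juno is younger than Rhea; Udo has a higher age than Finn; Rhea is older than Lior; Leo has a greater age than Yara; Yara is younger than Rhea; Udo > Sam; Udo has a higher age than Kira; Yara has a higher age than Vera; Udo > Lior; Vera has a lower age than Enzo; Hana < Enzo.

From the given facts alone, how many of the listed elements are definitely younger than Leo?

From Leo the given relations immediately reach Yara, Udo.
From those, Vera, Sam, Kira, Finn, Lior — 7 in total.
Nothing else is reachable below Leo; 7 in all.

7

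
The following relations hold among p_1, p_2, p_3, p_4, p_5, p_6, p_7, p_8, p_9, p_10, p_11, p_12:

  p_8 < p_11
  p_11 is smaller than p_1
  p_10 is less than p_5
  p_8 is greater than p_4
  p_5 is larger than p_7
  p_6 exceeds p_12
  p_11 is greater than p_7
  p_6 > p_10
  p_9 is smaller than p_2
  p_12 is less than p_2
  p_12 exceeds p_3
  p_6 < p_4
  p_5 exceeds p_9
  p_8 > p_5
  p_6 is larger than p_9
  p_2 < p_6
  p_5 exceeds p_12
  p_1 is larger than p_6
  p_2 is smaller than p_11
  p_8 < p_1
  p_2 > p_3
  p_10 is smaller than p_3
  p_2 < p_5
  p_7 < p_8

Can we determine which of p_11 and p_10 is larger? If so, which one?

p_11

Link the given pairs in sequence: p_10 < p_3; p_3 < p_12; p_12 < p_2; p_2 < p_5; p_5 < p_8; p_8 < p_11.
Together: p_10 < p_3 < p_12 < p_2 < p_5 < p_8 < p_11.
So p_11 is larger.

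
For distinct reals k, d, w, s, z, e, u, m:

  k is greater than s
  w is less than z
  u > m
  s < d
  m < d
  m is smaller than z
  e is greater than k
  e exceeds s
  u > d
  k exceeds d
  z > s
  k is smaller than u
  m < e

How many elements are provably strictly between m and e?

The relations place m below e. An element lies strictly between them when it is forced above m and also forced below e.
Above m: {d, k, u, z}. Below e: {s, d, k}.
Intersection: {d, k} — 2.

2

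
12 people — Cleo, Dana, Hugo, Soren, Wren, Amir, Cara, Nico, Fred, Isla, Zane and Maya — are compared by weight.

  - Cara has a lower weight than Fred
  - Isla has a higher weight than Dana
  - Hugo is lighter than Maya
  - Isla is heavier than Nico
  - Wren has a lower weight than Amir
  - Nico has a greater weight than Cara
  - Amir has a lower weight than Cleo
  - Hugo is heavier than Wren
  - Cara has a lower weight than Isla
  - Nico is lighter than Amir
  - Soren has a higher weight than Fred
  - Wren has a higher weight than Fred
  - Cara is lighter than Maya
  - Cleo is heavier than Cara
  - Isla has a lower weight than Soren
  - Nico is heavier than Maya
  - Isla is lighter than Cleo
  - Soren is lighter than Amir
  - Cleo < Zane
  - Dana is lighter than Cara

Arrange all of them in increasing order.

Dana < Cara < Fred < Wren < Hugo < Maya < Nico < Isla < Soren < Amir < Cleo < Zane

Nothing is placed below Dana, so it is least; from there Dana < Cara; Cara < Fred; Fred < Wren; Wren < Hugo; Hugo < Maya; Maya < Nico; Nico < Isla; Isla < Soren; Soren < Amir; Amir < Cleo; Cleo < Zane, each given directly.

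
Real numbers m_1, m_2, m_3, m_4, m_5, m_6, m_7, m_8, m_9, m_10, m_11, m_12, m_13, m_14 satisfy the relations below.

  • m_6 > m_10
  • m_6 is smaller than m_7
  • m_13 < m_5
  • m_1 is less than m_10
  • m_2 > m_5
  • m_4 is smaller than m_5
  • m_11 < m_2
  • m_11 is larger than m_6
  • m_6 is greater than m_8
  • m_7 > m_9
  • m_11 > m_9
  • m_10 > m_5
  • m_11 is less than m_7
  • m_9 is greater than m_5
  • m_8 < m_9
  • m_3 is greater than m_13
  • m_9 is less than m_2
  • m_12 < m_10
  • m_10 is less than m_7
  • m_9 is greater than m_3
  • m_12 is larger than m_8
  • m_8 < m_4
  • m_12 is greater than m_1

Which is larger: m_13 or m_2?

m_2

The relevant relations are m_13 < m_5; m_5 < m_10; m_10 < m_6; m_6 < m_11; m_11 < m_2.
Chaining these gives m_13 < m_5 < m_10 < m_6 < m_11 < m_2.
So m_13 < m_2; m_2 is the larger of the two.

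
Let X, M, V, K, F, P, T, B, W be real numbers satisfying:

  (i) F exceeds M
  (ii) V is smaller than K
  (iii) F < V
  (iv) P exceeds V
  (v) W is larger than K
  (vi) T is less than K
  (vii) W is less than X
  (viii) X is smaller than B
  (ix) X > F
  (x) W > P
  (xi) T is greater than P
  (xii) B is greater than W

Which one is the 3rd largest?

Piecing the relations together gives one ordering: M < F < V < P < T < K < W < X < B.
The 3rd largest is W.

W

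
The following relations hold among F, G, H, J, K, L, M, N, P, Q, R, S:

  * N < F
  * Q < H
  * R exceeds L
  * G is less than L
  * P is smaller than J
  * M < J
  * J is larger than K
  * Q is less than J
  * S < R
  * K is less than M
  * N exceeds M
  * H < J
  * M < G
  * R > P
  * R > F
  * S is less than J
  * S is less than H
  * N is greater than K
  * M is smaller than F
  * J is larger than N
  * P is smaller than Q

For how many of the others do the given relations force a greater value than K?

The elements the relations force above K are M, N, G, J, L, F, R — no chain reaches any other.
That is 7.

7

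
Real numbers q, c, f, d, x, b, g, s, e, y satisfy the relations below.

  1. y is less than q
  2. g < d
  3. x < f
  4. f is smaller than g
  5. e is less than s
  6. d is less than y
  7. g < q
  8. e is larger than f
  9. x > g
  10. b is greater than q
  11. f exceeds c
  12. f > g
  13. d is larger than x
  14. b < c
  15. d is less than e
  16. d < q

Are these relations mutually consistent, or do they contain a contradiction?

We have f < g stated directly, yet also g < x < d < y < q < b < c < f by chaining the others — so g < f. Contradiction.

inconsistent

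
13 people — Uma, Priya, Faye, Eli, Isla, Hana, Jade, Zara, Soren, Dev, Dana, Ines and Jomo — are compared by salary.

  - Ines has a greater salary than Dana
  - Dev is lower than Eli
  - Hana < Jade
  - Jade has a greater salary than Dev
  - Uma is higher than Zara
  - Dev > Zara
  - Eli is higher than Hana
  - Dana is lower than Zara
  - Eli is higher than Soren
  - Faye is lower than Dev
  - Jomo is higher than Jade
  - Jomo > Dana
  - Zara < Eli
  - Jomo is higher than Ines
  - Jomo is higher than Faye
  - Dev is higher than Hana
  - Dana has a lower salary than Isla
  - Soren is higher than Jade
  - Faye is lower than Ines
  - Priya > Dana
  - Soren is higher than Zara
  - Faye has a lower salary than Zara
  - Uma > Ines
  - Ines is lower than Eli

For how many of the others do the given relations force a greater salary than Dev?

4

Directly above Dev: Jade, Eli.
One step further: Soren, Jomo (4 so far).
No other element is forced above Dev by the given relations, so the count is 4.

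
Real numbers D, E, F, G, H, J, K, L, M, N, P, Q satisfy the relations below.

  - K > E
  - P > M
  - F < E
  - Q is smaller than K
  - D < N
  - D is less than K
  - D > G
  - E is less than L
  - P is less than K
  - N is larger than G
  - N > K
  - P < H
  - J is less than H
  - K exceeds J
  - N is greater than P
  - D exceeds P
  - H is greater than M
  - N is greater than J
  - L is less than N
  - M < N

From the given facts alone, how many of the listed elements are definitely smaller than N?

From N the given relations immediately reach G, L, M, P, J, D, K.
From those, Q, E — 9 in total.
From those, F — 10 in total.
Nothing else is reachable below N; 10 in all.

10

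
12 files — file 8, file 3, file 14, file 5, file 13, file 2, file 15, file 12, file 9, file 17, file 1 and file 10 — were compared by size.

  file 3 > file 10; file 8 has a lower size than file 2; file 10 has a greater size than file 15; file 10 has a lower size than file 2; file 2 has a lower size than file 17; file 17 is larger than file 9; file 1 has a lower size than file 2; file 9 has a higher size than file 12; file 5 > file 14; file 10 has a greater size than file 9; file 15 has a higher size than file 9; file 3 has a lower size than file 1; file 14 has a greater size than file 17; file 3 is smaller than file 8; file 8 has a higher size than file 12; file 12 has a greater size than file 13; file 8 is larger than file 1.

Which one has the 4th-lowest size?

file 15

Chaining the given pairs: file 13 < file 12 < file 9 < file 15 < file 10 < file 3 < file 1 < file 8 < file 2 < file 17 < file 14 < file 5.
Counting 4 from the smallest end gives file 15.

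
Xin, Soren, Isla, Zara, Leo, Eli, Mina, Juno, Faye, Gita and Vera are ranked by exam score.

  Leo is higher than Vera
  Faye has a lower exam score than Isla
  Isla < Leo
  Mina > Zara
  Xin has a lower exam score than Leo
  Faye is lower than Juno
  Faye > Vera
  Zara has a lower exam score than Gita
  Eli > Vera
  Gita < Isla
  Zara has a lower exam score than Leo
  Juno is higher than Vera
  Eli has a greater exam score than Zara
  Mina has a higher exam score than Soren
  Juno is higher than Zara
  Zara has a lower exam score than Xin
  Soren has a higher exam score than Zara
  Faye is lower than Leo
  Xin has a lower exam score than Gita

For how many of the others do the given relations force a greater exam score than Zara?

The elements the relations force above Zara are Xin, Soren, Juno, Gita, Isla, Mina, Eli, Leo — no chain reaches any other.
That is 8.

8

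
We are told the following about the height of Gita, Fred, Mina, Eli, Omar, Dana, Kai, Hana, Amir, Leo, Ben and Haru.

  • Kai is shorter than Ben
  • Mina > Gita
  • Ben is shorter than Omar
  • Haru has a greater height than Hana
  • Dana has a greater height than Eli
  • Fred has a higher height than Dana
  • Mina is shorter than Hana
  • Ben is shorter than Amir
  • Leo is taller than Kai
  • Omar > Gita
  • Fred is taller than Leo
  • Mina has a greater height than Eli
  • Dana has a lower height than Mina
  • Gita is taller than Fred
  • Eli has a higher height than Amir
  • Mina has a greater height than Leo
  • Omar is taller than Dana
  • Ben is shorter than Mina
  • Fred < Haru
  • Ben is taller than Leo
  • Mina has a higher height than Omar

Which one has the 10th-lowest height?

Mina

The consecutive relations fix a unique order: Kai < Leo < Ben < Amir < Eli < Dana < Fred < Gita < Omar < Mina < Hana < Haru.
The 10th smallest is Mina.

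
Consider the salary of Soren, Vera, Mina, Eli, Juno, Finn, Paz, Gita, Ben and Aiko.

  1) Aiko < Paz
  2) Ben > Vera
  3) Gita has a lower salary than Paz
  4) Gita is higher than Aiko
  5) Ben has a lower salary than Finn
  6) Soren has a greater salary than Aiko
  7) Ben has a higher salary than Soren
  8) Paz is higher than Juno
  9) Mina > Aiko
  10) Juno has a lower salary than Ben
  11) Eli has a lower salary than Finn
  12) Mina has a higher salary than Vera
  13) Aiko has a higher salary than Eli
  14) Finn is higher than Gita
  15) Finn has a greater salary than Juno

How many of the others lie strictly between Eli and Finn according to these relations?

4

Chaining upward from Eli reaches: Aiko, Gita, Paz, Soren, Ben, Mina.
Chaining downward from Finn reaches: Juno, Aiko, Gita, Soren, Vera, Ben.
Strictly between Eli and Finn are those in both lists: Aiko, Gita, Soren, Ben — 4 elements.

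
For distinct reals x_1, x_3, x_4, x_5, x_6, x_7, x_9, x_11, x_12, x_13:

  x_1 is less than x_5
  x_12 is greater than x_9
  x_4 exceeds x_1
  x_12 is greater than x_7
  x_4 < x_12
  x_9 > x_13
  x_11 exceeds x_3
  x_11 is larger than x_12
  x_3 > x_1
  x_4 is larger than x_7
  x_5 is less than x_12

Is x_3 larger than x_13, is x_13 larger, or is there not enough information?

undetermined

Following every chain through x_3: above x_3 we get x_11; below x_3 we get x_1.
x_13 is not reached, and no chain runs the other way from x_13 to x_3.
So the given relations leave the order of x_3 and x_13 undetermined.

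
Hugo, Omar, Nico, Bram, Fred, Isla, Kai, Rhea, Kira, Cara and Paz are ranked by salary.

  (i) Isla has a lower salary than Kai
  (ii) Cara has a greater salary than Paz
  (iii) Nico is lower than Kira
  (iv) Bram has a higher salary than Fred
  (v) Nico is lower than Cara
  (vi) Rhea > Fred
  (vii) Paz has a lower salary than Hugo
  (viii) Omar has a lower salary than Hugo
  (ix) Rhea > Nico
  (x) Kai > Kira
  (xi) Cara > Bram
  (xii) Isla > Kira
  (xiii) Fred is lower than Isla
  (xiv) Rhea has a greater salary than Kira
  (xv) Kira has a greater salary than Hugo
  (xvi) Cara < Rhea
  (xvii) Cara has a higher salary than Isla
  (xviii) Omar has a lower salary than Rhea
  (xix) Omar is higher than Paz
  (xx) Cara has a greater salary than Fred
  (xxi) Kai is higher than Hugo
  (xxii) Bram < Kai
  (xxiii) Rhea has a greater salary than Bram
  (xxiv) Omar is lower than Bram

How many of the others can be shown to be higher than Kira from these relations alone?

4

From Kira the given relations immediately reach Isla, Kai, Rhea.
From those, Cara — 4 in total.
Nothing else is reachable above Kira; 4 in all.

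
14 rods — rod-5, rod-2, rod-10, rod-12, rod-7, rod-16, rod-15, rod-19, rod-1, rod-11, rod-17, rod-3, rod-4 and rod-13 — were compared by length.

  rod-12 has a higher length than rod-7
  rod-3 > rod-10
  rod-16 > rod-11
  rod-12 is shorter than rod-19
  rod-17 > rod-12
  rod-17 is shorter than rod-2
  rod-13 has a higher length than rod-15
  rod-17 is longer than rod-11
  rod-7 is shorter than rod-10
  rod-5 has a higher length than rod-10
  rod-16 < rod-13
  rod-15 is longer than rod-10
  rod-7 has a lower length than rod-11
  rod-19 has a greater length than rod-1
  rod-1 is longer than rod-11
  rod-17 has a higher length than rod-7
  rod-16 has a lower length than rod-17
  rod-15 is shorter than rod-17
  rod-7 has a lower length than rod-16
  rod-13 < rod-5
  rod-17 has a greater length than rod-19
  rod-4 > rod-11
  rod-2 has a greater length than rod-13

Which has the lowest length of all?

rod-10 is not least since rod-7 < rod-10; rod-11 is not least since rod-7 < rod-11; rod-16 is not least since rod-7 < rod-16; rod-3 is not least since rod-10 < rod-3; rod-15 is not least since rod-10 < rod-15; rod-13 is not least since rod-15 < rod-13; rod-1 is not least since rod-11 < rod-1; rod-5 is not least since rod-13 < rod-5; rod-12 is not least since rod-7 < rod-12; rod-19 is not least since rod-1 < rod-19; rod-17 is not least since rod-12 < rod-17; rod-2 is not least since rod-13 < rod-2; rod-4 is not least since rod-11 < rod-4.
Only rod-7 has nothing below it, so rod-7 is the lowest length.

rod-7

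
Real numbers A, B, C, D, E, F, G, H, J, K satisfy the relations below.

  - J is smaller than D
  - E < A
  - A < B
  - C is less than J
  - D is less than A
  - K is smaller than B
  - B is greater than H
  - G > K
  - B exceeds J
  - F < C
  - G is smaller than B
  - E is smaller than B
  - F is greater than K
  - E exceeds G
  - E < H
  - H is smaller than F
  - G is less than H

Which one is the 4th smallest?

The consecutive relations fix a unique order: K < G < E < H < F < C < J < D < A < B.
The 4th smallest is H.

H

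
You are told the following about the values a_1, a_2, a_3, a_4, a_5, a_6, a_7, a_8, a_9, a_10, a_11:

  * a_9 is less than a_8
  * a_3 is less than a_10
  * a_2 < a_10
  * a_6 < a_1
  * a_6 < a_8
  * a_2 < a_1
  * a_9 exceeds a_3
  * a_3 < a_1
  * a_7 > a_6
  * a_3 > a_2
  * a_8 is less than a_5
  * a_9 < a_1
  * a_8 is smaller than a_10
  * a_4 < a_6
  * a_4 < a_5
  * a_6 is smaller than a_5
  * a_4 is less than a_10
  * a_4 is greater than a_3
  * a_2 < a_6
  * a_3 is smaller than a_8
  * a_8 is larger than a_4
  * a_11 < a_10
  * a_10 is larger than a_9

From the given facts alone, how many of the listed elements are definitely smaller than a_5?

From a_5 the given relations immediately reach a_4, a_6, a_8.
From those, a_2, a_3, a_9 — 6 in total.
Nothing else is reachable below a_5; 6 in all.

6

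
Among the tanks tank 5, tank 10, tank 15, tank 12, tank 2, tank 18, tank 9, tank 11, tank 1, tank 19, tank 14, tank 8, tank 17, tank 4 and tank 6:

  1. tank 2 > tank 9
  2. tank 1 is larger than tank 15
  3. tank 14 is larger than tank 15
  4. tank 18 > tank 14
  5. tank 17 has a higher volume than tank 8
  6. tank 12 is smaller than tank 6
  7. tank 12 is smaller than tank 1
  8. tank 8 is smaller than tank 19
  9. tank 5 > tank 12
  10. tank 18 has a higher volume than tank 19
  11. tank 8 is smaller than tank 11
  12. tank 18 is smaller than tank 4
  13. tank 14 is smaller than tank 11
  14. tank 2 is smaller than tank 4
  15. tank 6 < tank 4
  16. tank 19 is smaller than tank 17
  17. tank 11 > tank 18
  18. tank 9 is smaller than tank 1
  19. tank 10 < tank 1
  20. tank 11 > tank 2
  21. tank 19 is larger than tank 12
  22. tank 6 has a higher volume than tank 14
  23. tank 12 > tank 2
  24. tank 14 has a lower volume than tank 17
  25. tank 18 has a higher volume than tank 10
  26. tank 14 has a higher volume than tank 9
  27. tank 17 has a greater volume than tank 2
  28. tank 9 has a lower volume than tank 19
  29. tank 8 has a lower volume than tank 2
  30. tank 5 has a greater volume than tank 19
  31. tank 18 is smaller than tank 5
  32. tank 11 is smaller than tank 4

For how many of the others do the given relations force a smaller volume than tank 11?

From tank 11 the given relations immediately reach tank 8, tank 14, tank 2, tank 18.
From those, tank 9, tank 15, tank 10, tank 19 — 8 in total.
From those, tank 12 — 9 in total.
No other element is forced below tank 11 by the given relations, so the count is 9.

9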